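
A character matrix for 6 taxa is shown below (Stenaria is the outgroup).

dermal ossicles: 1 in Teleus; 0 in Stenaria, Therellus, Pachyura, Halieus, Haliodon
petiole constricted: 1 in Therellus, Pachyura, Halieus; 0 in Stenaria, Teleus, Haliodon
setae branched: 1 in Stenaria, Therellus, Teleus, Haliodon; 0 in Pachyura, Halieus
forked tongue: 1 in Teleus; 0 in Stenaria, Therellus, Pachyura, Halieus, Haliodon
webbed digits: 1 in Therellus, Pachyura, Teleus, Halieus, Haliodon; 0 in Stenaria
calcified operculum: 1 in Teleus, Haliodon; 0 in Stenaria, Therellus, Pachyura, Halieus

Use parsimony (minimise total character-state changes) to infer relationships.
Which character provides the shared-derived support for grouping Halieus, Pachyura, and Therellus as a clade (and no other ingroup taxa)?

Character polarity is set by the outgroup: the derived state is whichever differs from the outgroup's state, so for setae branched the derived state is '0', and for the remaining characters it is '1'.
dermal ossicles (derived state '1') is unique to Teleus (autapomorphy; uninformative for grouping).
Only Halieus, Pachyura, and Therellus show the derived state '1' for petiole constricted, supporting them as a clade.
setae branched: derived state '0' in Halieus and Pachyura only — synapomorphy for {Halieus, Pachyura}.
forked tongue (derived state '1') is unique to Teleus (autapomorphy; uninformative for grouping).
webbed digits (derived state '1') is shared by all ingroup taxa — unites the whole ingroup.
calcified operculum (derived state '1') is shared by Haliodon and Teleus — a synapomorphy uniting that clade.
Most parsimonious ingroup topology: ((Therellus,(Pachyura,Halieus)),(Teleus,Haliodon)).
The clade {Halieus, Pachyura, Therellus} is supported by petiole constricted: its derived state '1' occurs in exactly those taxa and in no other taxon (including the outgroup).

petiole constricted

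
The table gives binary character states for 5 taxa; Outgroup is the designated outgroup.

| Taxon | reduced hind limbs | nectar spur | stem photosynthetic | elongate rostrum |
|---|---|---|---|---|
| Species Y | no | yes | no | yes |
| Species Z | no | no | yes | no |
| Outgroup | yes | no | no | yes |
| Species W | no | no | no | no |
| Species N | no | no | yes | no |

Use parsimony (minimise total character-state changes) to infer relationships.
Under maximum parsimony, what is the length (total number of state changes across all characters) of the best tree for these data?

4

Character polarity is set by the outgroup: the derived state is whichever differs from the outgroup's state, so for reduced hind limbs, elongate rostrum the derived state is 'no', and for the remaining characters it is 'yes'.
reduced hind limbs (derived state 'no') is shared by all ingroup taxa — unites the whole ingroup.
nectar spur: derived state 'yes' in Species Y only — an autapomorphy, so it tells us nothing about relationships among taxa.
stem photosynthetic (derived state 'yes') is shared by Species N and Species Z — a synapomorphy uniting that clade.
elongate rostrum: derived state 'no' in Species N, Species W, and Species Z only — synapomorphy for {Species N, Species W, Species Z}.
Most parsimonious ingroup topology: (Species Y,(Species W,(Species Z,Species N))).
Changes per character on this tree: reduced hind limbs: 1; nectar spur: 1; stem photosynthetic: 1; elongate rostrum: 1.
Total = 4.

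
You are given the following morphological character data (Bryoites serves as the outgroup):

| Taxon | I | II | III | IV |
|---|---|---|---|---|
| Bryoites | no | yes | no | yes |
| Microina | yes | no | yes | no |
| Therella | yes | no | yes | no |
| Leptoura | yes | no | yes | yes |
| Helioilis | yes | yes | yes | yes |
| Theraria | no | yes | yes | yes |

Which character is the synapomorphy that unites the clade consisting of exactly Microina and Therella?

Character polarity is set by the outgroup: the derived state is whichever differs from the outgroup's state, so for II, IV the derived state is 'no', and for the remaining characters it is 'yes'.
I (derived state 'yes') is shared by Helioilis, Leptoura, Microina, and Therella — a synapomorphy uniting that clade.
II: derived state 'no' in Leptoura, Microina, and Therella only — synapomorphy for {Leptoura, Microina, Therella}.
All ingroup taxa share the derived state 'yes' for III; it defines the ingroup but does not resolve relationships within it.
IV: derived state 'no' in Microina and Therella only — synapomorphy for {Microina, Therella}.
Most parsimonious ingroup topology: ((((Microina,Therella),Leptoura),Helioilis),Theraria).
The clade {Microina, Therella} is supported by IV: its derived state 'no' occurs in exactly those taxa and in no other taxon (including the outgroup).

IV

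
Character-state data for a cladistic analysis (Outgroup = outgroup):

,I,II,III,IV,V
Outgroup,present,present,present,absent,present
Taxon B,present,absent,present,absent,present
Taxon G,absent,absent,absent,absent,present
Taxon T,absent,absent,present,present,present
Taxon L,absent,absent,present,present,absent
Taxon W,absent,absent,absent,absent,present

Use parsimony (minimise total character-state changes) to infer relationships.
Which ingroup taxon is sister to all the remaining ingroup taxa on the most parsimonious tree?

Character polarity is set by the outgroup: the derived state is whichever differs from the outgroup's state, so for I, II, III, V the derived state is 'absent', and for the remaining characters it is 'present'.
Only Taxon G, Taxon L, Taxon T, and Taxon W show the derived state 'absent' for I, supporting them as a clade.
II (derived state 'absent') is shared by all ingroup taxa — unites the whole ingroup.
Only Taxon G and Taxon W show the derived state 'absent' for III, supporting them as a clade.
IV (derived state 'present') is shared by Taxon L and Taxon T — a synapomorphy uniting that clade.
V: derived state 'absent' in Taxon L only — an autapomorphy, so it tells us nothing about relationships among taxa.
Most parsimonious ingroup topology: (Taxon B,((Taxon G,Taxon W),(Taxon T,Taxon L))).
Taxon B is sister to the clade containing all other ingroup taxa, so it is the earliest-diverging (most basal) ingroup lineage.

Taxon B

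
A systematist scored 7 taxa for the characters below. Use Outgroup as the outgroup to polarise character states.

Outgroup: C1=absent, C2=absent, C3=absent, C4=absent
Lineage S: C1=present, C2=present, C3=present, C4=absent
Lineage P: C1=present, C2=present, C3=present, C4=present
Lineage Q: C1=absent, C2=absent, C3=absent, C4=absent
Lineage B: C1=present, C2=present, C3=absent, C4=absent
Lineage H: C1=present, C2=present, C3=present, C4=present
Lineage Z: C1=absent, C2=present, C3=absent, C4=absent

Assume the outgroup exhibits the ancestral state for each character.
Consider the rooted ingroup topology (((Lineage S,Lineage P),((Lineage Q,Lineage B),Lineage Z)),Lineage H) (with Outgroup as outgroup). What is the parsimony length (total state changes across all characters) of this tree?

Map each character onto (((Lineage S,Lineage P),((Lineage Q,Lineage B),Lineage Z)),Lineage H) (rooted by Outgroup) and count the minimum state changes it requires (Fitch parsimony):
C1: 3; C2: 2; C3: 2; C4: 2.
Total tree length = 9.

9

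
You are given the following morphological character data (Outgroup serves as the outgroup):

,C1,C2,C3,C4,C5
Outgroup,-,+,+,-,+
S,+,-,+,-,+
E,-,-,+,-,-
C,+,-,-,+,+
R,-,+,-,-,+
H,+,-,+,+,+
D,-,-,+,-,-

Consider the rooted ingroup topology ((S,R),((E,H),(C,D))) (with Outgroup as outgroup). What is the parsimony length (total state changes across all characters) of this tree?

Map each character onto ((S,R),((E,H),(C,D))) (rooted by Outgroup) and count the minimum state changes it requires (Fitch parsimony):
C1: 3; C2: 2; C3: 2; C4: 2; C5: 2.
Total tree length = 11.

11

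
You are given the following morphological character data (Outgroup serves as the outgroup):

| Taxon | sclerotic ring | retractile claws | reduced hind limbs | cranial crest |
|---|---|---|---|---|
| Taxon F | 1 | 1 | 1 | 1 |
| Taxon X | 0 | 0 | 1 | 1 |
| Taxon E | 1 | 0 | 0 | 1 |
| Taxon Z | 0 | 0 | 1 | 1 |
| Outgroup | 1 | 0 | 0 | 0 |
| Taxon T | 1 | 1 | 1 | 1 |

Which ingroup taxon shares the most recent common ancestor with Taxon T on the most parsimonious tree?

Character polarity is set by the outgroup: the derived state is whichever differs from the outgroup's state, so for sclerotic ring the derived state is '0', and for the remaining characters it is '1'.
sclerotic ring (derived state '0') is shared by Taxon X and Taxon Z — a synapomorphy uniting that clade.
retractile claws: derived state '1' in Taxon F and Taxon T only — synapomorphy for {Taxon F, Taxon T}.
Only Taxon F, Taxon T, Taxon X, and Taxon Z show the derived state '1' for reduced hind limbs, supporting them as a clade.
cranial crest (derived state '1') is shared by all ingroup taxa — unites the whole ingroup.
Most parsimonious ingroup topology: (((Taxon F,Taxon T),(Taxon X,Taxon Z)),Taxon E).
Taxon T and Taxon F form a cherry on this tree, so they are sister taxa.

Taxon F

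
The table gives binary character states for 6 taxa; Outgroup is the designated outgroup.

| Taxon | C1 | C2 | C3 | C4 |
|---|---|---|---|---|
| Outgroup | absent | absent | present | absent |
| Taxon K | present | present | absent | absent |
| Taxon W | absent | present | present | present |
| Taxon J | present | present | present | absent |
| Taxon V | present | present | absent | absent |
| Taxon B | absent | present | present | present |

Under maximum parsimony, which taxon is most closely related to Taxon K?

Taxon V

Character polarity is set by the outgroup: the derived state is whichever differs from the outgroup's state, so for C3 the derived state is 'absent', and for the remaining characters it is 'present'.
Only Taxon J, Taxon K, and Taxon V show the derived state 'present' for C1, supporting them as a clade.
C2 (derived state 'present') is shared by all ingroup taxa — unites the whole ingroup.
Only Taxon K and Taxon V show the derived state 'absent' for C3, supporting them as a clade.
C4 (derived state 'present') is shared by Taxon B and Taxon W — a synapomorphy uniting that clade.
Most parsimonious ingroup topology: (((Taxon K,Taxon V),Taxon J),(Taxon W,Taxon B)).
Taxon K and Taxon V form a cherry on this tree, so they are sister taxa.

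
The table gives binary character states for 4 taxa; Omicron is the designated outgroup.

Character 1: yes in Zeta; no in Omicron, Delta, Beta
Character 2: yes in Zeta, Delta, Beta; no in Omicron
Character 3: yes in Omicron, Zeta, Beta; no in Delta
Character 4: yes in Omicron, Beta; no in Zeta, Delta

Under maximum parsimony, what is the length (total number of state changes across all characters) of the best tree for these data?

Character polarity is set by the outgroup: the derived state is whichever differs from the outgroup's state, so for Character 3, Character 4 the derived state is 'no', and for the remaining characters it is 'yes'.
Character 1: derived state 'yes' in Zeta only — an autapomorphy, so it tells us nothing about relationships among taxa.
All ingroup taxa share the derived state 'yes' for Character 2; it defines the ingroup but does not resolve relationships within it.
Character 3 (derived state 'no') is unique to Delta (autapomorphy; uninformative for grouping).
Character 4: derived state 'no' in Delta and Zeta only — synapomorphy for {Delta, Zeta}.
Most parsimonious ingroup topology: ((Zeta,Delta),Beta).
Changes per character on this tree: Character 1: 1; Character 2: 1; Character 3: 1; Character 4: 1.
Total = 4.

4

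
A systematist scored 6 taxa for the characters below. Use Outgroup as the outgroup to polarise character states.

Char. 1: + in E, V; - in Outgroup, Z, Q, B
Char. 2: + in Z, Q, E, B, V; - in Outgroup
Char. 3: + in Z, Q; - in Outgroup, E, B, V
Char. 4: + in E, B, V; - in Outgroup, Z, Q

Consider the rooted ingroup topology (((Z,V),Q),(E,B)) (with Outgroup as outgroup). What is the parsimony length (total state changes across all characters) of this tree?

7

Map each character onto (((Z,V),Q),(E,B)) (rooted by Outgroup) and count the minimum state changes it requires (Fitch parsimony):
Char. 1: 2; Char. 2: 1; Char. 3: 2; Char. 4: 2.
Total tree length = 7.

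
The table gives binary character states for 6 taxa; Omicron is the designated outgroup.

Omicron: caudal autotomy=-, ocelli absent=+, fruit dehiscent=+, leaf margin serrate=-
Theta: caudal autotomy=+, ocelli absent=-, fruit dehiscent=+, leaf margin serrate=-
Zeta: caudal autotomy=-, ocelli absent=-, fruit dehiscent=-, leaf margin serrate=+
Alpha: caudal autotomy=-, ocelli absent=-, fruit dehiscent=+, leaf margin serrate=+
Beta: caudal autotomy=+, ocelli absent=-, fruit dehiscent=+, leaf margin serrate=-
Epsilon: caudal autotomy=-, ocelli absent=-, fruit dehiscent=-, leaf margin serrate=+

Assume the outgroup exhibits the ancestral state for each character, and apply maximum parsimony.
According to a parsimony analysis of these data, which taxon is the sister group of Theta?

Character polarity is set by the outgroup: the derived state is whichever differs from the outgroup's state, so for ocelli absent, fruit dehiscent the derived state is '-', and for the remaining characters it is '+'.
caudal autotomy (derived state '+') is shared by Beta and Theta — a synapomorphy uniting that clade.
ocelli absent (derived state '-') is shared by all ingroup taxa — unites the whole ingroup.
fruit dehiscent (derived state '-') is shared by Epsilon and Zeta — a synapomorphy uniting that clade.
leaf margin serrate: derived state '+' in Alpha, Epsilon, and Zeta only — synapomorphy for {Alpha, Epsilon, Zeta}.
Most parsimonious ingroup topology: ((Theta,Beta),((Zeta,Epsilon),Alpha)).
Theta and Beta form a cherry on this tree, so they are sister taxa.

Beta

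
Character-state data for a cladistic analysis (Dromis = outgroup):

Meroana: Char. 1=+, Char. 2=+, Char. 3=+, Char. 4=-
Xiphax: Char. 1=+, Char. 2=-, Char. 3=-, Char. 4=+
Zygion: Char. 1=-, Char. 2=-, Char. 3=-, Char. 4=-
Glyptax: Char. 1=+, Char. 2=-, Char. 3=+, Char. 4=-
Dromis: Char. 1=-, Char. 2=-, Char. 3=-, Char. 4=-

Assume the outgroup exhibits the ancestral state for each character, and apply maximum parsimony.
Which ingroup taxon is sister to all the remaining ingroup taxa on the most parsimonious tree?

Zygion

The outgroup has state '-' for every character, so '+' is the derived state throughout.
Char. 1 (derived state '+') is shared by Glyptax, Meroana, and Xiphax — a synapomorphy uniting that clade.
Char. 2 (derived state '+') is unique to Meroana (autapomorphy; uninformative for grouping).
Only Glyptax and Meroana show the derived state '+' for Char. 3, supporting them as a clade.
Char. 4: derived state '+' in Xiphax only — an autapomorphy, so it tells us nothing about relationships among taxa.
Most parsimonious ingroup topology: ((Xiphax,(Glyptax,Meroana)),Zygion).
Zygion is sister to the clade containing all other ingroup taxa, so it is the earliest-diverging (most basal) ingroup lineage.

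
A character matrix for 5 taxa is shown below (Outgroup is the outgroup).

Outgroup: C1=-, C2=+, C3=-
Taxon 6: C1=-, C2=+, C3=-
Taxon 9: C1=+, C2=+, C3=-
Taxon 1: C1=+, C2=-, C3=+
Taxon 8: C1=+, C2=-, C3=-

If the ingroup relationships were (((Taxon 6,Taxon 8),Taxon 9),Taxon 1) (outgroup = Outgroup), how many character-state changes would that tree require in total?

Map each character onto (((Taxon 6,Taxon 8),Taxon 9),Taxon 1) (rooted by Outgroup) and count the minimum state changes it requires (Fitch parsimony):
C1: 2; C2: 2; C3: 1.
Total tree length = 5.

5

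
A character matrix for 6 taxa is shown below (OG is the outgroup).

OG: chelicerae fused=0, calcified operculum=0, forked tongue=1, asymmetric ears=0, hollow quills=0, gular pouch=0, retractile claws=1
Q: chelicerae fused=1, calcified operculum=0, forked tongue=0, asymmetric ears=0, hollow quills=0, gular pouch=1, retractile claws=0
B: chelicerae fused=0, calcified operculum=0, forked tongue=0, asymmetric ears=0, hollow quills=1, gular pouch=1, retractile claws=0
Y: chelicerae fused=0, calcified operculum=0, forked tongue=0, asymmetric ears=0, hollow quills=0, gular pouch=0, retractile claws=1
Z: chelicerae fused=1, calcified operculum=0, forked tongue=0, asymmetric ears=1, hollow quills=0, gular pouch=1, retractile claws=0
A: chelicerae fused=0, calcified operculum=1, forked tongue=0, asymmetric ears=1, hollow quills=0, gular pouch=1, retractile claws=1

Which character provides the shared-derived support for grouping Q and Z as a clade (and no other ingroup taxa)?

chelicerae fused

Character polarity is set by the outgroup: the derived state is whichever differs from the outgroup's state, so for forked tongue, retractile claws the derived state is '0', and for the remaining characters it is '1'.
Only Q and Z show the derived state '1' for chelicerae fused, supporting them as a clade.
calcified operculum: derived state '1' in A only — an autapomorphy, so it tells us nothing about relationships among taxa.
forked tongue (derived state '0') is shared by all ingroup taxa — unites the whole ingroup.
asymmetric ears groups A and Z, which is incompatible with the clades supported by the remaining characters; treating it as convergent (homoplasy) costs fewer steps than any alternative tree.
hollow quills: derived state '1' in B only — an autapomorphy, so it tells us nothing about relationships among taxa.
gular pouch (derived state '1') is shared by A, B, Q, and Z — a synapomorphy uniting that clade.
retractile claws: derived state '0' in B, Q, and Z only — synapomorphy for {B, Q, Z}.
Most parsimonious ingroup topology: ((((Q,Z),B),A),Y).
The clade {Q, Z} is supported by chelicerae fused: its derived state '1' occurs in exactly those taxa and in no other taxon (including the outgroup).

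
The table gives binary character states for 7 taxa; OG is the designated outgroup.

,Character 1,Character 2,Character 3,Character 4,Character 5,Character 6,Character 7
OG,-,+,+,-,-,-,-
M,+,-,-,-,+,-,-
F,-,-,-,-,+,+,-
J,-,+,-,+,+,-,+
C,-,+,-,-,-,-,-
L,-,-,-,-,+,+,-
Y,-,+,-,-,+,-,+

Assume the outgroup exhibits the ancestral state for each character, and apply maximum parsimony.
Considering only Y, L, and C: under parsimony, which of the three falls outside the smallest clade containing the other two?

Character polarity is set by the outgroup: the derived state is whichever differs from the outgroup's state, so for Character 2, Character 3 the derived state is '-', and for the remaining characters it is '+'.
Character 1 (derived state '+') is unique to M (autapomorphy; uninformative for grouping).
Only F, L, and M show the derived state '-' for Character 2, supporting them as a clade.
Character 3 (derived state '-') is shared by all ingroup taxa — unites the whole ingroup.
Character 4: derived state '+' in J only — an autapomorphy, so it tells us nothing about relationships among taxa.
Character 5: derived state '+' in F, J, L, M, and Y only — synapomorphy for {F, J, L, M, Y}.
Character 6: derived state '+' in F and L only — synapomorphy for {F, L}.
Character 7 (derived state '+') is shared by J and Y — a synapomorphy uniting that clade.
Most parsimonious ingroup topology: (((M,(F,L)),(J,Y)),C).
L and Y share a more recent common ancestor with each other than either does with C, so C is the least closely related of the three.

C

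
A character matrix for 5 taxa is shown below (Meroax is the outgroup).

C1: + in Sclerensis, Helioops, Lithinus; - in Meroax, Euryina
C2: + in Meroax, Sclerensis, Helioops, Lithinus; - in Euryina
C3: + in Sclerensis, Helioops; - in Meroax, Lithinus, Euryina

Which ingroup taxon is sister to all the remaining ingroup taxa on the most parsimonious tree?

Euryina

Character polarity is set by the outgroup: the derived state is whichever differs from the outgroup's state, so for C2 the derived state is '-', and for the remaining characters it is '+'.
C1: derived state '+' in Helioops, Lithinus, and Sclerensis only — synapomorphy for {Helioops, Lithinus, Sclerensis}.
C2: derived state '-' in Euryina only — an autapomorphy, so it tells us nothing about relationships among taxa.
C3: derived state '+' in Helioops and Sclerensis only — synapomorphy for {Helioops, Sclerensis}.
Most parsimonious ingroup topology: (((Sclerensis,Helioops),Lithinus),Euryina).
Euryina is sister to the clade containing all other ingroup taxa, so it is the earliest-diverging (most basal) ingroup lineage.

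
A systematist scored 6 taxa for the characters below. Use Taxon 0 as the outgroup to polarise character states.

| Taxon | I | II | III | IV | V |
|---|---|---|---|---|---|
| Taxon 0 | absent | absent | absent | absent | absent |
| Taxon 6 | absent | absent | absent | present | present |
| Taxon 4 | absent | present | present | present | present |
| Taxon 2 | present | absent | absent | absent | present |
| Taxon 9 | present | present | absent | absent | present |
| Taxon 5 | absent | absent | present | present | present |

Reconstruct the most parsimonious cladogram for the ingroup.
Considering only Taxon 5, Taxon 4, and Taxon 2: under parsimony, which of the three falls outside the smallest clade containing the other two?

Taxon 2

The outgroup has state 'absent' for every character, so 'present' is the derived state throughout.
I: derived state 'present' in Taxon 2 and Taxon 9 only — synapomorphy for {Taxon 2, Taxon 9}.
II groups Taxon 4 and Taxon 9, which is incompatible with the clades supported by the remaining characters; treating it as convergent (homoplasy) costs fewer steps than any alternative tree.
III (derived state 'present') is shared by Taxon 4 and Taxon 5 — a synapomorphy uniting that clade.
IV (derived state 'present') is shared by Taxon 4, Taxon 5, and Taxon 6 — a synapomorphy uniting that clade.
V (derived state 'present') is shared by all ingroup taxa — unites the whole ingroup.
Most parsimonious ingroup topology: ((Taxon 6,(Taxon 4,Taxon 5)),(Taxon 2,Taxon 9)).
Taxon 4 and Taxon 5 share a more recent common ancestor with each other than either does with Taxon 2, so Taxon 2 is the least closely related of the three.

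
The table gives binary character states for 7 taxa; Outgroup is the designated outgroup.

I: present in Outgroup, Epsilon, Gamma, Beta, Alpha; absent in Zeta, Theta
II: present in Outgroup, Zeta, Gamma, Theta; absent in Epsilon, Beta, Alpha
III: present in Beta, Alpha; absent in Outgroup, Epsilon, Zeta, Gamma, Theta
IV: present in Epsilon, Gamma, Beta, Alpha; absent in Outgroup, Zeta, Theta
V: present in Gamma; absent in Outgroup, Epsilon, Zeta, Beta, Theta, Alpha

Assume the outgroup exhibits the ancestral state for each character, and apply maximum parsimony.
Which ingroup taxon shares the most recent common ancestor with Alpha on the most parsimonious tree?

Beta

Character polarity is set by the outgroup: the derived state is whichever differs from the outgroup's state, so for I, II the derived state is 'absent', and for the remaining characters it is 'present'.
Only Theta and Zeta show the derived state 'absent' for I, supporting them as a clade.
II: derived state 'absent' in Alpha, Beta, and Epsilon only — synapomorphy for {Alpha, Beta, Epsilon}.
III: derived state 'present' in Alpha and Beta only — synapomorphy for {Alpha, Beta}.
IV: derived state 'present' in Alpha, Beta, Epsilon, and Gamma only — synapomorphy for {Alpha, Beta, Epsilon, Gamma}.
V (derived state 'present') is unique to Gamma (autapomorphy; uninformative for grouping).
Most parsimonious ingroup topology: (((Epsilon,(Beta,Alpha)),Gamma),(Zeta,Theta)).
Alpha and Beta form a cherry on this tree, so they are sister taxa.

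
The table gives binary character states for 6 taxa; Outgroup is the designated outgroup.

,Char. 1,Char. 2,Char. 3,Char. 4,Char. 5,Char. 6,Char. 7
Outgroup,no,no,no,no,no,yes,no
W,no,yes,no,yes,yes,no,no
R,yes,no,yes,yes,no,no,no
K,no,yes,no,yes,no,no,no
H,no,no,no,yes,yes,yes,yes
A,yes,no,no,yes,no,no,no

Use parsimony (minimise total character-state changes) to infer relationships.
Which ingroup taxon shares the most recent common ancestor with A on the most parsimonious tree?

R

Character polarity is set by the outgroup: the derived state is whichever differs from the outgroup's state, so for Char. 6 the derived state is 'no', and for the remaining characters it is 'yes'.
Char. 1 (derived state 'yes') is shared by A and R — a synapomorphy uniting that clade.
Char. 2 (derived state 'yes') is shared by K and W — a synapomorphy uniting that clade.
Char. 3: derived state 'yes' in R only — an autapomorphy, so it tells us nothing about relationships among taxa.
Char. 4 (derived state 'yes') is shared by all ingroup taxa — unites the whole ingroup.
Char. 5 (state 'yes') occurs in H and W but conflicts with the nesting implied by the other characters — most parsimoniously interpreted as homoplasy.
Only A, K, R, and W show the derived state 'no' for Char. 6, supporting them as a clade.
Char. 7: derived state 'yes' in H only — an autapomorphy, so it tells us nothing about relationships among taxa.
Most parsimonious ingroup topology: (((W,K),(R,A)),H).
A and R form a cherry on this tree, so they are sister taxa.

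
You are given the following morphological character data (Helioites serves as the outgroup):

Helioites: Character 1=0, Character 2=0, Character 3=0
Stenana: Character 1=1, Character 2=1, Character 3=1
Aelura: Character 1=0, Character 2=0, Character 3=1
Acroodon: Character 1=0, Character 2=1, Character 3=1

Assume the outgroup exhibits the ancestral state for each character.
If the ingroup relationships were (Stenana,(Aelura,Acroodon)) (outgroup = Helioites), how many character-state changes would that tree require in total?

4

Map each character onto (Stenana,(Aelura,Acroodon)) (rooted by Helioites) and count the minimum state changes it requires (Fitch parsimony):
Character 1: 1; Character 2: 2; Character 3: 1.
Total tree length = 4.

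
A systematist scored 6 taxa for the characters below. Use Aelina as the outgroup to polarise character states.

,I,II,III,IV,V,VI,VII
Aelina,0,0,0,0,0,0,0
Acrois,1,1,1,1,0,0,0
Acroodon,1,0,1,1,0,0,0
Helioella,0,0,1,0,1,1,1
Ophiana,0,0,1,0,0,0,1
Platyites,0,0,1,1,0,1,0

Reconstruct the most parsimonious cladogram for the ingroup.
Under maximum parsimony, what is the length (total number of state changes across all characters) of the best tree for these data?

The outgroup has state '0' for every character, so '1' is the derived state throughout.
Only Acrois and Acroodon show the derived state '1' for I, supporting them as a clade.
II (derived state '1') is unique to Acrois (autapomorphy; uninformative for grouping).
III (derived state '1') is shared by all ingroup taxa — unites the whole ingroup.
IV (derived state '1') is shared by Acrois, Acroodon, and Platyites — a synapomorphy uniting that clade.
V (derived state '1') is unique to Helioella (autapomorphy; uninformative for grouping).
VI groups Helioella and Platyites, which is incompatible with the clades supported by the remaining characters; treating it as convergent (homoplasy) costs fewer steps than any alternative tree.
VII (derived state '1') is shared by Helioella and Ophiana — a synapomorphy uniting that clade.
Most parsimonious ingroup topology: (((Acrois,Acroodon),Platyites),(Helioella,Ophiana)).
Changes per character on this tree: I: 1; II: 1; III: 1; IV: 1; V: 1; VI: 2; VII: 1.
Total = 8.

8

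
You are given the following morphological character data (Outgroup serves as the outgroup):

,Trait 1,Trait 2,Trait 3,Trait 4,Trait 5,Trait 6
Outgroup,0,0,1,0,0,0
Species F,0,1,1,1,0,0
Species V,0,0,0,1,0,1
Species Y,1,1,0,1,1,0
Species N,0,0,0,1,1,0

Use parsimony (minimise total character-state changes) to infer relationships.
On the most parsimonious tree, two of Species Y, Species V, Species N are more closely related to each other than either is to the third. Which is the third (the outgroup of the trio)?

Species V

Character polarity is set by the outgroup: the derived state is whichever differs from the outgroup's state, so for Trait 3 the derived state is '0', and for the remaining characters it is '1'.
Trait 1 (derived state '1') is unique to Species Y (autapomorphy; uninformative for grouping).
Trait 2 groups Species F and Species Y, which is incompatible with the clades supported by the remaining characters; treating it as convergent (homoplasy) costs fewer steps than any alternative tree.
Only Species N, Species V, and Species Y show the derived state '0' for Trait 3, supporting them as a clade.
All ingroup taxa share the derived state '1' for Trait 4; it defines the ingroup but does not resolve relationships within it.
Trait 5: derived state '1' in Species N and Species Y only — synapomorphy for {Species N, Species Y}.
Trait 6 (derived state '1') is unique to Species V (autapomorphy; uninformative for grouping).
Most parsimonious ingroup topology: (Species F,(Species V,(Species Y,Species N))).
Species N and Species Y share a more recent common ancestor with each other than either does with Species V, so Species V is the least closely related of the three.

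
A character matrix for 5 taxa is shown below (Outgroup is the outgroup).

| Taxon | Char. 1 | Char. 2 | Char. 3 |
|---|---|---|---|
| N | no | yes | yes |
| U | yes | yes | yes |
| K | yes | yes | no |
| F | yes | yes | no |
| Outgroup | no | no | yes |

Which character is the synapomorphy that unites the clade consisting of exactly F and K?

Character polarity is set by the outgroup: the derived state is whichever differs from the outgroup's state, so for Char. 3 the derived state is 'no', and for the remaining characters it is 'yes'.
Char. 1 (derived state 'yes') is shared by F, K, and U — a synapomorphy uniting that clade.
Char. 2 (derived state 'yes') is shared by all ingroup taxa — unites the whole ingroup.
Only F and K show the derived state 'no' for Char. 3, supporting them as a clade.
Most parsimonious ingroup topology: (((F,K),U),N).
The clade {F, K} is supported by Char. 3: its derived state 'no' occurs in exactly those taxa and in no other taxon (including the outgroup).

Char. 3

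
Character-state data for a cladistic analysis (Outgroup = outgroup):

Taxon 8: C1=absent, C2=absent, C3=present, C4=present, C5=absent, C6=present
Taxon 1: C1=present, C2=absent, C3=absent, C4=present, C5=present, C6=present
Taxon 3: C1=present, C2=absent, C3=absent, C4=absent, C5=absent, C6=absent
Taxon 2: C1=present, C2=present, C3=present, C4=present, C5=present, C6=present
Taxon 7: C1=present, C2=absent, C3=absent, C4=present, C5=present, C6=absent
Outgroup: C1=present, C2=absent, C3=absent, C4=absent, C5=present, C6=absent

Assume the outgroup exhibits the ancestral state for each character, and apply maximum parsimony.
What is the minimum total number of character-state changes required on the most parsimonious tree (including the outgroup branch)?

Character polarity is set by the outgroup: the derived state is whichever differs from the outgroup's state, so for C1, C5 the derived state is 'absent', and for the remaining characters it is 'present'.
C1: derived state 'absent' in Taxon 8 only — an autapomorphy, so it tells us nothing about relationships among taxa.
C2 (derived state 'present') is unique to Taxon 2 (autapomorphy; uninformative for grouping).
Only Taxon 2 and Taxon 8 show the derived state 'present' for C3, supporting them as a clade.
C4 (derived state 'present') is shared by Taxon 1, Taxon 2, Taxon 7, and Taxon 8 — a synapomorphy uniting that clade.
C5 (state 'absent') occurs in Taxon 3 and Taxon 8 but conflicts with the nesting implied by the other characters — most parsimoniously interpreted as homoplasy.
C6: derived state 'present' in Taxon 1, Taxon 2, and Taxon 8 only — synapomorphy for {Taxon 1, Taxon 2, Taxon 8}.
Most parsimonious ingroup topology: (Taxon 3,((Taxon 1,(Taxon 8,Taxon 2)),Taxon 7)).
Changes per character on this tree: C1: 1; C2: 1; C3: 1; C4: 1; C5: 2; C6: 1.
Total = 7.

7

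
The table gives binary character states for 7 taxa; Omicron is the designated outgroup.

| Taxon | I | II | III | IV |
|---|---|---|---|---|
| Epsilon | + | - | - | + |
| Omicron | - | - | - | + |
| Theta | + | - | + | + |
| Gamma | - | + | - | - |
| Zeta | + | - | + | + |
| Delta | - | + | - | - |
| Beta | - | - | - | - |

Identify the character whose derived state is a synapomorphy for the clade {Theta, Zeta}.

III

Character polarity is set by the outgroup: the derived state is whichever differs from the outgroup's state, so for IV the derived state is '-', and for the remaining characters it is '+'.
Only Epsilon, Theta, and Zeta show the derived state '+' for I, supporting them as a clade.
II: derived state '+' in Delta and Gamma only — synapomorphy for {Delta, Gamma}.
III: derived state '+' in Theta and Zeta only — synapomorphy for {Theta, Zeta}.
IV: derived state '-' in Beta, Delta, and Gamma only — synapomorphy for {Beta, Delta, Gamma}.
Most parsimonious ingroup topology: (((Gamma,Delta),Beta),((Zeta,Theta),Epsilon)).
The clade {Theta, Zeta} is supported by III: its derived state '+' occurs in exactly those taxa and in no other taxon (including the outgroup).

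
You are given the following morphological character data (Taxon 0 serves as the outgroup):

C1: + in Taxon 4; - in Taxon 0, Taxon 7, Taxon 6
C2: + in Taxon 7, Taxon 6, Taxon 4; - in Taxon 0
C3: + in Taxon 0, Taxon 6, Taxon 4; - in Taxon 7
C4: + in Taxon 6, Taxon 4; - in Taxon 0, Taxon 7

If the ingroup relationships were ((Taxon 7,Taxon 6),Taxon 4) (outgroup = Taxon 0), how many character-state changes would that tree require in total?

5

Map each character onto ((Taxon 7,Taxon 6),Taxon 4) (rooted by Taxon 0) and count the minimum state changes it requires (Fitch parsimony):
C1: 1; C2: 1; C3: 1; C4: 2.
Total tree length = 5.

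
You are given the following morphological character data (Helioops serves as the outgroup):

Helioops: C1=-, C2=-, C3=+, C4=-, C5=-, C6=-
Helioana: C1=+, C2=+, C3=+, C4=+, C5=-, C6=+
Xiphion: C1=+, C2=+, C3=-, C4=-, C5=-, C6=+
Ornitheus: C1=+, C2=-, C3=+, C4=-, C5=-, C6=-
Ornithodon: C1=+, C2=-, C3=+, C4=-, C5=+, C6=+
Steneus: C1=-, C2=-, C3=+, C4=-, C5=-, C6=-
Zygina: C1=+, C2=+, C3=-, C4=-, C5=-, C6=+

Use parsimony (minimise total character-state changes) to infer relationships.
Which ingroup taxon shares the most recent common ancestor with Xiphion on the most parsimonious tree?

Zygina

Character polarity is set by the outgroup: the derived state is whichever differs from the outgroup's state, so for C3 the derived state is '-', and for the remaining characters it is '+'.
Only Helioana, Ornitheus, Ornithodon, Xiphion, and Zygina show the derived state '+' for C1, supporting them as a clade.
C2: derived state '+' in Helioana, Xiphion, and Zygina only — synapomorphy for {Helioana, Xiphion, Zygina}.
Only Xiphion and Zygina show the derived state '-' for C3, supporting them as a clade.
C4 (derived state '+') is unique to Helioana (autapomorphy; uninformative for grouping).
C5: derived state '+' in Ornithodon only — an autapomorphy, so it tells us nothing about relationships among taxa.
Only Helioana, Ornithodon, Xiphion, and Zygina show the derived state '+' for C6, supporting them as a clade.
Most parsimonious ingroup topology: ((((Helioana,(Xiphion,Zygina)),Ornithodon),Ornitheus),Steneus).
Xiphion and Zygina form a cherry on this tree, so they are sister taxa.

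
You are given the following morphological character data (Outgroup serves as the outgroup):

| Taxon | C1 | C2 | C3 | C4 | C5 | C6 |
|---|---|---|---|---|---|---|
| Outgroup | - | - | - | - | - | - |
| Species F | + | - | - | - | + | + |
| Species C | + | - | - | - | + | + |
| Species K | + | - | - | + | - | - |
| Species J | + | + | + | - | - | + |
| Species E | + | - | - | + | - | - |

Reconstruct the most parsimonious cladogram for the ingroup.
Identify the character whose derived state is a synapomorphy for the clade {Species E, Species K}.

C4

The outgroup has state '-' for every character, so '+' is the derived state throughout.
All ingroup taxa share the derived state '+' for C1; it defines the ingroup but does not resolve relationships within it.
C2 (derived state '+') is unique to Species J (autapomorphy; uninformative for grouping).
C3: derived state '+' in Species J only — an autapomorphy, so it tells us nothing about relationships among taxa.
Only Species E and Species K show the derived state '+' for C4, supporting them as a clade.
C5: derived state '+' in Species C and Species F only — synapomorphy for {Species C, Species F}.
C6: derived state '+' in Species C, Species F, and Species J only — synapomorphy for {Species C, Species F, Species J}.
Most parsimonious ingroup topology: (((Species F,Species C),Species J),(Species K,Species E)).
The clade {Species E, Species K} is supported by C4: its derived state '+' occurs in exactly those taxa and in no other taxon (including the outgroup).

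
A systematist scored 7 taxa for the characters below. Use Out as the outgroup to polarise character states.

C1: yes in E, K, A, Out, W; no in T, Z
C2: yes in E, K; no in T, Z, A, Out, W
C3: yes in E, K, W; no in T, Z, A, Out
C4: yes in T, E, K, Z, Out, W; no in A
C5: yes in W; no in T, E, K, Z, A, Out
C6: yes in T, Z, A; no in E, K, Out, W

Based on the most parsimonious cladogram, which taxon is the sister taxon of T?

Character polarity is set by the outgroup: the derived state is whichever differs from the outgroup's state, so for C1, C4 the derived state is 'no', and for the remaining characters it is 'yes'.
Only T and Z show the derived state 'no' for C1, supporting them as a clade.
C2: derived state 'yes' in E and K only — synapomorphy for {E, K}.
Only E, K, and W show the derived state 'yes' for C3, supporting them as a clade.
C4: derived state 'no' in A only — an autapomorphy, so it tells us nothing about relationships among taxa.
C5: derived state 'yes' in W only — an autapomorphy, so it tells us nothing about relationships among taxa.
Only A, T, and Z show the derived state 'yes' for C6, supporting them as a clade.
Most parsimonious ingroup topology: ((W,(E,K)),((Z,T),A)).
T and Z form a cherry on this tree, so they are sister taxa.

Z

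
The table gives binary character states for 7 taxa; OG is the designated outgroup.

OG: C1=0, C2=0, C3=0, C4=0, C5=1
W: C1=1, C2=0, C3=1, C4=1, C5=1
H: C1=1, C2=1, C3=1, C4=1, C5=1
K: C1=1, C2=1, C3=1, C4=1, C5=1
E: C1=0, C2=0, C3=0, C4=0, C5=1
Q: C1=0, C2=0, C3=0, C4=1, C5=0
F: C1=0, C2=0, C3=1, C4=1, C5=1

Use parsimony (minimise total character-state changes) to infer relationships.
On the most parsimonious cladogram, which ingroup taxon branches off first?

Character polarity is set by the outgroup: the derived state is whichever differs from the outgroup's state, so for C5 the derived state is '0', and for the remaining characters it is '1'.
C1: derived state '1' in H, K, and W only — synapomorphy for {H, K, W}.
C2: derived state '1' in H and K only — synapomorphy for {H, K}.
C3 (derived state '1') is shared by F, H, K, and W — a synapomorphy uniting that clade.
C4: derived state '1' in F, H, K, Q, and W only — synapomorphy for {F, H, K, Q, W}.
C5 (derived state '0') is unique to Q (autapomorphy; uninformative for grouping).
Most parsimonious ingroup topology: ((((W,(H,K)),F),Q),E).
E is sister to the clade containing all other ingroup taxa, so it is the earliest-diverging (most basal) ingroup lineage.

E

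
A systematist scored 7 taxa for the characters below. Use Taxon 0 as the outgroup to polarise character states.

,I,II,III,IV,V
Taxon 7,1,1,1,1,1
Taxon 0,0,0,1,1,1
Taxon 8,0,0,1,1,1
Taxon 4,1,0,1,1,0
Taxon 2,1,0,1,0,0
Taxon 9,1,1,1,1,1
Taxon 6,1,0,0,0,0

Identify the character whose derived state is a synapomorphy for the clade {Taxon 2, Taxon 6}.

IV

Character polarity is set by the outgroup: the derived state is whichever differs from the outgroup's state, so for III, IV, V the derived state is '0', and for the remaining characters it is '1'.
Only Taxon 2, Taxon 4, Taxon 6, Taxon 7, and Taxon 9 show the derived state '1' for I, supporting them as a clade.
Only Taxon 7 and Taxon 9 show the derived state '1' for II, supporting them as a clade.
III: derived state '0' in Taxon 6 only — an autapomorphy, so it tells us nothing about relationships among taxa.
IV (derived state '0') is shared by Taxon 2 and Taxon 6 — a synapomorphy uniting that clade.
V (derived state '0') is shared by Taxon 2, Taxon 4, and Taxon 6 — a synapomorphy uniting that clade.
Most parsimonious ingroup topology: ((((Taxon 6,Taxon 2),Taxon 4),(Taxon 9,Taxon 7)),Taxon 8).
The clade {Taxon 2, Taxon 6} is supported by IV: its derived state '0' occurs in exactly those taxa and in no other taxon (including the outgroup).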